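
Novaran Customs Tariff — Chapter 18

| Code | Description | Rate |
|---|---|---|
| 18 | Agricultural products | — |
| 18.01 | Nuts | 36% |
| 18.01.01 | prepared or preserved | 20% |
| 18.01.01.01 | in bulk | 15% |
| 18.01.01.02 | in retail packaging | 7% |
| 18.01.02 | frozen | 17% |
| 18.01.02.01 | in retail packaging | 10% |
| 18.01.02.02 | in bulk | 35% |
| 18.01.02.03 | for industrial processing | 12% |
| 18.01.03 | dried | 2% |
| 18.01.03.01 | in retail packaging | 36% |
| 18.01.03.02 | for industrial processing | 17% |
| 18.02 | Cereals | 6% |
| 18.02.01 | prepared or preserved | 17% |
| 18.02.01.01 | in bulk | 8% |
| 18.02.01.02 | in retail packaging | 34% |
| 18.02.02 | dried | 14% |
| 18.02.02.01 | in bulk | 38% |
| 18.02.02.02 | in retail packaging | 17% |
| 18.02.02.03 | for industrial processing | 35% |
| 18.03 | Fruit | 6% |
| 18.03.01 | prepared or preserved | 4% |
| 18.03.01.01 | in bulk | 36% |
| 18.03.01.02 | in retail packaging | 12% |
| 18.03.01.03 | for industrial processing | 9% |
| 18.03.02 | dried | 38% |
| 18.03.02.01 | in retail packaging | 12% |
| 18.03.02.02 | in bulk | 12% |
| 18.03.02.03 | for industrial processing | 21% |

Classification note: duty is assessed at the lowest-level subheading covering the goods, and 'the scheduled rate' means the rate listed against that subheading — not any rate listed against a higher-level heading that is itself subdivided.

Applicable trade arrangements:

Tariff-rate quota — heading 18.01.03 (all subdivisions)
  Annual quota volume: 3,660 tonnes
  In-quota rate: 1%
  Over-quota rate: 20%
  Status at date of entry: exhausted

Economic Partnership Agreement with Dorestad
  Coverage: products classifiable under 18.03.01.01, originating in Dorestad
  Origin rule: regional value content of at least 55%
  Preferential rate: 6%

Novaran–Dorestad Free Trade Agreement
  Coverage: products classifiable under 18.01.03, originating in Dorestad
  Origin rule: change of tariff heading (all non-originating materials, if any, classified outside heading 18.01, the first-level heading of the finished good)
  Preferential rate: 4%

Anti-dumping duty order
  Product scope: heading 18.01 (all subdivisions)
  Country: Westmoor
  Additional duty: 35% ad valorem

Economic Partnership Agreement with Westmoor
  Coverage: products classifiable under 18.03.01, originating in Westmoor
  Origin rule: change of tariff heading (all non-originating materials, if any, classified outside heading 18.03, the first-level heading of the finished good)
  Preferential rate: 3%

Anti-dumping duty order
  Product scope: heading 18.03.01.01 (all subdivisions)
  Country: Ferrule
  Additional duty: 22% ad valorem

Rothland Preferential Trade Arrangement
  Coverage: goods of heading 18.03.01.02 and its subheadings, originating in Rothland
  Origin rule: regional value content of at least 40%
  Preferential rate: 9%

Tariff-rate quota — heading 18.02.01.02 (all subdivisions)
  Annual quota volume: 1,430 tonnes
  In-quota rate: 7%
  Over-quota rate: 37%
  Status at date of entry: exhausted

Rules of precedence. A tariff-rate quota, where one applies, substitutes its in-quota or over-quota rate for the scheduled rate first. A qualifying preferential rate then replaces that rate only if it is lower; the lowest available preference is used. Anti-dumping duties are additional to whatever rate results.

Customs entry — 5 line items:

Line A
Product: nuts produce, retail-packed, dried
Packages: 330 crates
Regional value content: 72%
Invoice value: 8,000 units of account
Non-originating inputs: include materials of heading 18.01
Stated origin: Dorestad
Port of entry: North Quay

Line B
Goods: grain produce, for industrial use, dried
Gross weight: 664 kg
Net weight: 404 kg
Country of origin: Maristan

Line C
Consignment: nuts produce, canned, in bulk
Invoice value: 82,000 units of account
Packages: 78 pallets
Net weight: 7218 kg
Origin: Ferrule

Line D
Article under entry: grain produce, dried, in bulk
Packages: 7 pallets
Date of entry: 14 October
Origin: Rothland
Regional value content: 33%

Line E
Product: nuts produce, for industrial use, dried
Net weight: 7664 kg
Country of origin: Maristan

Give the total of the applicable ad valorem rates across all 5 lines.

Line A: nuts → 18.01; dried → 18.01.03; retail-packed → 18.01.03.01. Scheduled 36%. quota on 18.01.03 exhausted → over-quota 20%; Dorestad agreement on 18.03.01.01: 18.01.03.01 not covered; Dorestad agreement on 18.01.03: CTH not met. → 20%.
Line B: grain → 18.02; dried → 18.02.02; for industrial use → 18.02.02.03. Scheduled 35%. No special measure applies. → 35%.
Line C: nuts → 18.01; canned → 18.01.01; in bulk → 18.01.01.01. Scheduled 15%. No special measure applies. → 15%.
Line D: grain → 18.02; dried → 18.02.02; in bulk → 18.02.02.01. Scheduled 38%. Rothland agreement on 18.03.01.02: 18.02.02.01 not covered. → 38%.
Line E: nuts → 18.01; dried → 18.01.03; for industrial use → 18.01.03.02. Scheduled 17%. quota on 18.01.03 exhausted → over-quota 20%. → 20%.
Sum: 20% + 35% + 15% + 38% + 20% = 128%.

128%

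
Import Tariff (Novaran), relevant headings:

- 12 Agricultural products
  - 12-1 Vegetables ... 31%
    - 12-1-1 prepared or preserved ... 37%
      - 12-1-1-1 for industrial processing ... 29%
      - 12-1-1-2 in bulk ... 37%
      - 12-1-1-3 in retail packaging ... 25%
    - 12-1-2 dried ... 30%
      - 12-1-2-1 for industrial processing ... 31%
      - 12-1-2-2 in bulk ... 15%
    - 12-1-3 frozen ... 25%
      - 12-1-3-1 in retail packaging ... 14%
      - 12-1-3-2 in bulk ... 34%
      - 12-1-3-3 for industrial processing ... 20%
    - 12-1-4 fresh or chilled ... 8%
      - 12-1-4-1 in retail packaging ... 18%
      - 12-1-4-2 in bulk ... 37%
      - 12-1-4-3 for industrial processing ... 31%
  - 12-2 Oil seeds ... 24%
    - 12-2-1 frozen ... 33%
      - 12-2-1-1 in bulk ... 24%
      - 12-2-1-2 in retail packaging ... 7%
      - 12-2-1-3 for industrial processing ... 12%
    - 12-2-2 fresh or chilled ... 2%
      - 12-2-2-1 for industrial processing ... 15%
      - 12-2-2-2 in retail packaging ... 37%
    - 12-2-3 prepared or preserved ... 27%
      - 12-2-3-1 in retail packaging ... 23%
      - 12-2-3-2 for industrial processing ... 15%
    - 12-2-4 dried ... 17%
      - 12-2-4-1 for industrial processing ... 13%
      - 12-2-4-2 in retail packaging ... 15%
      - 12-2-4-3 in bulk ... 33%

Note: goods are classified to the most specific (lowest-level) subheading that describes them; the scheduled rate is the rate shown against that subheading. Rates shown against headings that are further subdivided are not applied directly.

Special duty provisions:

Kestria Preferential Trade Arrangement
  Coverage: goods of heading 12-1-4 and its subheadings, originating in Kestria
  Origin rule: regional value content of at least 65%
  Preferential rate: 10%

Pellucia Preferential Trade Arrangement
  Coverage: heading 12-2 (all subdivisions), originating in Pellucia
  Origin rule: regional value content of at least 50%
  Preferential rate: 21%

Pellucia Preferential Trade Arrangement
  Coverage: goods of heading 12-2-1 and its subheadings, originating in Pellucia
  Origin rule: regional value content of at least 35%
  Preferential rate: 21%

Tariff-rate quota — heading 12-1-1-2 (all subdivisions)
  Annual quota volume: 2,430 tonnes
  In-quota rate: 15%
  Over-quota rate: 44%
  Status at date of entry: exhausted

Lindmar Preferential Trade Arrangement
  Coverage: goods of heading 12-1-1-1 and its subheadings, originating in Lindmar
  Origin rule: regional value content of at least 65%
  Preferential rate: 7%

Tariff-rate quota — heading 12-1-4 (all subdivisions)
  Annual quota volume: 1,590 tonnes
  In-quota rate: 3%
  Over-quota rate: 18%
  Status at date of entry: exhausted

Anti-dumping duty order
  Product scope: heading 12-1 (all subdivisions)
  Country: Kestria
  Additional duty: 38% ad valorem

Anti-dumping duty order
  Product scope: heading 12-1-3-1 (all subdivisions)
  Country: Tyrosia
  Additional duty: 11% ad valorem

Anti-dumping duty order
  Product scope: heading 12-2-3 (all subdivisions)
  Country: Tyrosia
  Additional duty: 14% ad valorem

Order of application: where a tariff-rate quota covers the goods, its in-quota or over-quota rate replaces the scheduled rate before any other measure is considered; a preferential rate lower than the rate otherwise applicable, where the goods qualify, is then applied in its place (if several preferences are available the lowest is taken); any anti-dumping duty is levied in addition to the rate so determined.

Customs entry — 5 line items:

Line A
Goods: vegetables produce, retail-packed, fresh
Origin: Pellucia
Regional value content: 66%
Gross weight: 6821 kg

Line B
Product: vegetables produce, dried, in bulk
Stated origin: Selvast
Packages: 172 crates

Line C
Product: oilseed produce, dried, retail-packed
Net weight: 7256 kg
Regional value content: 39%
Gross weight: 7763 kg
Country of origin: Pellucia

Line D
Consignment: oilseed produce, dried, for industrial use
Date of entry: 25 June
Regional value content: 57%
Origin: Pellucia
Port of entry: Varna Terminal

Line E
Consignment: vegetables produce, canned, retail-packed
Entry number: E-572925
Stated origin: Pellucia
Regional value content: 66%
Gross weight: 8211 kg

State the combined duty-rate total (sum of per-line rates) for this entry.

Line A: vegetables → 12-1; fresh → 12-1-4; retail-packed → 12-1-4-1. Scheduled 18%. quota on 12-1-4 exhausted → over-quota 18%; Pellucia agreement on 12-2: 12-1-4-1 not covered; Pellucia agreement on 12-2-1: 12-1-4-1 not covered. → 18%.
Line B: vegetables → 12-1; dried → 12-1-2; in bulk → 12-1-2-2. Scheduled 15%. No special measure applies. → 15%.
Line C: oilseed → 12-2; dried → 12-2-4; retail-packed → 12-2-4-2. Scheduled 15%. Pellucia agreement on 12-2: RVC < 50%; Pellucia agreement on 12-2-1: 12-2-4-2 not covered. → 15%.
Line D: oilseed → 12-2; dried → 12-2-4; for industrial use → 12-2-4-1. Scheduled 13%. Pellucia agreement on 12-2: RVC ≥ 50% → 21% available; Pellucia agreement on 12-2-1: 12-2-4-1 not covered; preference 21% not lower than 13% → no reduction. → 13%.
Line E: vegetables → 12-1; canned → 12-1-1; retail-packed → 12-1-1-3. Scheduled 25%. Pellucia agreement on 12-2: 12-1-1-3 not covered; Pellucia agreement on 12-2-1: 12-1-1-3 not covered. → 25%.
Sum: 18% + 15% + 15% + 13% + 25% = 86%.

86%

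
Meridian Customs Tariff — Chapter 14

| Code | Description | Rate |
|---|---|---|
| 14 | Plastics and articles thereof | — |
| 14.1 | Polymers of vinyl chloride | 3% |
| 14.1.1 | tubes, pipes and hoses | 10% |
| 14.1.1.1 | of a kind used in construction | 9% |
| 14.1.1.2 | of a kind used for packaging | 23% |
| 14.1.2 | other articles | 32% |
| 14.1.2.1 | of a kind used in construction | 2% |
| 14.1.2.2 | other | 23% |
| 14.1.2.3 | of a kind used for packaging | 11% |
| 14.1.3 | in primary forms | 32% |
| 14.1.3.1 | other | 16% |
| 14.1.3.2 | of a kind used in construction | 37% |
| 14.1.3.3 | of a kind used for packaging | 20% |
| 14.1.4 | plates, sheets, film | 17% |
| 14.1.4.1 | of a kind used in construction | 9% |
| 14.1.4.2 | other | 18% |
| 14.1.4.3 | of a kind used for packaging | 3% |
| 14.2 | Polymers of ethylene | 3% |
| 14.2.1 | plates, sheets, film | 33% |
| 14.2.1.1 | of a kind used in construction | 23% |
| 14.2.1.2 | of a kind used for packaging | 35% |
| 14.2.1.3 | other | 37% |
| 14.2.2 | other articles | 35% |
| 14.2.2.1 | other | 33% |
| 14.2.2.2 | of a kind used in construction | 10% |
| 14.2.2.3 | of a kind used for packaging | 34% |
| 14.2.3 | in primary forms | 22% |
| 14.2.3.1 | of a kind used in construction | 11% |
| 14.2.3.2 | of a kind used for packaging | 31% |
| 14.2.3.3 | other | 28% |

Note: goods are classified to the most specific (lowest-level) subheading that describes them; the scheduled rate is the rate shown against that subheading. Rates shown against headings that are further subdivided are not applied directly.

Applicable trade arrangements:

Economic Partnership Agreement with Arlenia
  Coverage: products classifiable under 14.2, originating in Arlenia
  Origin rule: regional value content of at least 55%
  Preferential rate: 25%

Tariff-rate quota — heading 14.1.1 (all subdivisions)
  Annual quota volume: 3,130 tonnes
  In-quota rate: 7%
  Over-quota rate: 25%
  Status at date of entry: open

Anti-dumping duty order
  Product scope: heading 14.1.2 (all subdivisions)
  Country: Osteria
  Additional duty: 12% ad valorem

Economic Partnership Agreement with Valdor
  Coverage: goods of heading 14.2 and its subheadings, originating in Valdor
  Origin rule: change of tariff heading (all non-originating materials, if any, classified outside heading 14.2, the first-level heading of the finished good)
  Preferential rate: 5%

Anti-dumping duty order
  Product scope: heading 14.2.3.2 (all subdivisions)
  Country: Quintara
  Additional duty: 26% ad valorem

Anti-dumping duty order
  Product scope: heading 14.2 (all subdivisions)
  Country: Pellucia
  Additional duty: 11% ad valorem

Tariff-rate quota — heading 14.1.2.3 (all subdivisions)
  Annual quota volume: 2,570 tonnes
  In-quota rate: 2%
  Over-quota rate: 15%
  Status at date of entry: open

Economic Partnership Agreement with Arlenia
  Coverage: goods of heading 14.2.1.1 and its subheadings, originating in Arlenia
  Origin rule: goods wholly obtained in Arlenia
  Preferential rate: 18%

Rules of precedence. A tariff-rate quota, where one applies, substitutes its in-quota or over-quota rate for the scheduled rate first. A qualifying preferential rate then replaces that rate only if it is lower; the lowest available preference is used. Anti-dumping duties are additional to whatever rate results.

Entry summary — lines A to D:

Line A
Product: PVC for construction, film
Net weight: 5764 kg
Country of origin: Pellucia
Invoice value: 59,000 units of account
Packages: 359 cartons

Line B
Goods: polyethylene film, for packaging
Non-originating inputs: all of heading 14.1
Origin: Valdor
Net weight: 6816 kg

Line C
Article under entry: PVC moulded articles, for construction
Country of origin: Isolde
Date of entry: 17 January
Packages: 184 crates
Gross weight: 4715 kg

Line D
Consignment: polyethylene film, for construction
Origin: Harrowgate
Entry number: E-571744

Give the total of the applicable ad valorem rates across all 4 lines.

Line A: PVC → 14.1; film → 14.1.4; for construction → 14.1.4.1. Scheduled 9%. No special measure applies. → 9%.
Line B: polyethylene → 14.2; film → 14.2.1; for packaging → 14.2.1.2. Scheduled 35%. Valdor agreement on 14.2: CTH met → 5% available; preferential 5%. → 5%.
Line C: PVC → 14.1; moulded articles → 14.1.2; for construction → 14.1.2.1. Scheduled 2%. No special measure applies. → 2%.
Line D: polyethylene → 14.2; film → 14.2.1; for construction → 14.2.1.1. Scheduled 23%. No special measure applies. → 23%.
Sum: 9% + 5% + 2% + 23% = 39%.

39%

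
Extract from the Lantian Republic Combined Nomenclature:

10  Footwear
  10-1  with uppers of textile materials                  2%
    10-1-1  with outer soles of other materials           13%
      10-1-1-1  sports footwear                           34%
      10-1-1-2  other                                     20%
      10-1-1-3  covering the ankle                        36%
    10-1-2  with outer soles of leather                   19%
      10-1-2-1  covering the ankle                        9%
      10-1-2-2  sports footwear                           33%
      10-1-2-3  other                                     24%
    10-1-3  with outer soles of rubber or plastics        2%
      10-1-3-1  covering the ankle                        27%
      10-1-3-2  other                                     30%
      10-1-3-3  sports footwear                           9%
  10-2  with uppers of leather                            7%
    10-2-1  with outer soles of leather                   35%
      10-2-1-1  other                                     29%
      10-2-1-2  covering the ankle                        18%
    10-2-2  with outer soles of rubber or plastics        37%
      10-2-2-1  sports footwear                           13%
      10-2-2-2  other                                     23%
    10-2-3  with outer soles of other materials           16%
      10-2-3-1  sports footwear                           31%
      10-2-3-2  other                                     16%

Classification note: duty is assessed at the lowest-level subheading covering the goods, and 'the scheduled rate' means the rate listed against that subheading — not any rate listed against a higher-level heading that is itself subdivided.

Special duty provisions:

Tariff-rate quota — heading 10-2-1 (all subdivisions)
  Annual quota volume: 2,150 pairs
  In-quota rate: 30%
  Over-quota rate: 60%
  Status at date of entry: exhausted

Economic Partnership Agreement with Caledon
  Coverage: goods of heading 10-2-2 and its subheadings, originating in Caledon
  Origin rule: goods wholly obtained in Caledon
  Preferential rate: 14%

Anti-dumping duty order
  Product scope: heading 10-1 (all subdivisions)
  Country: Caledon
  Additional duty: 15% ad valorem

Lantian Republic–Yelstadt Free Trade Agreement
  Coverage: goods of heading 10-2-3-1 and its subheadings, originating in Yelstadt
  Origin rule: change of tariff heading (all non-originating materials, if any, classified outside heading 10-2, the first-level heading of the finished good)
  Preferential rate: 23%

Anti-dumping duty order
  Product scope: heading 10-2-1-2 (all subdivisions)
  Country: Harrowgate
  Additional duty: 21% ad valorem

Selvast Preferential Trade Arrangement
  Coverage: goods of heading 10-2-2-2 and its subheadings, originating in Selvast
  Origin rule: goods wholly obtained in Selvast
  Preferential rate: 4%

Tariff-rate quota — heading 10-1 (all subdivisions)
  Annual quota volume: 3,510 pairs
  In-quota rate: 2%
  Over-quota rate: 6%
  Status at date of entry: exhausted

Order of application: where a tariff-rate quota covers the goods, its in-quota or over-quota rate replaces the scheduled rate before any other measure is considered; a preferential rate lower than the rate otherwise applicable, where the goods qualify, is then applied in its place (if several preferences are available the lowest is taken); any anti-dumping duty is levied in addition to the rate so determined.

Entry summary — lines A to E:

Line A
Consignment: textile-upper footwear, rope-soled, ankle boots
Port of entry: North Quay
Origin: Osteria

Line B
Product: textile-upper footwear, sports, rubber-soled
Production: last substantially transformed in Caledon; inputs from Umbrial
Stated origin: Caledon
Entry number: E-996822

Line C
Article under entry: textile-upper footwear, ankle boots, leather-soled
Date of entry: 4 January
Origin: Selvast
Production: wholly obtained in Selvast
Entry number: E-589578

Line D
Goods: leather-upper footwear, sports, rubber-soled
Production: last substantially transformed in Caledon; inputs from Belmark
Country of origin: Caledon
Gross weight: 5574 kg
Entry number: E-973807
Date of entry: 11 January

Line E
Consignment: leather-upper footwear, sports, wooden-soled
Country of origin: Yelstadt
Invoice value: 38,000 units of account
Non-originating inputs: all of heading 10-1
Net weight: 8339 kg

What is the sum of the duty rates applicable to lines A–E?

69%

Line A: textile-upper → 10-1; rope-soled → 10-1-1; ankle boots → 10-1-1-3. Scheduled 36%. quota on 10-1 exhausted → over-quota 6%. → 6%.
Line B: textile-upper → 10-1; rubber-soled → 10-1-3; sports → 10-1-3-3. Scheduled 9%. quota on 10-1 exhausted → over-quota 6%; Caledon agreement on 10-2-2: 10-1-3-3 not covered; anti-dumping (Caledon, 10-1): +15%; total 6% + 15% = 21%. → 21%.
Line C: textile-upper → 10-1; leather-soled → 10-1-2; ankle boots → 10-1-2-1. Scheduled 9%. quota on 10-1 exhausted → over-quota 6%; Selvast agreement on 10-2-2-2: 10-1-2-1 not covered. → 6%.
Line D: leather-upper → 10-2; rubber-soled → 10-2-2; sports → 10-2-2-1. Scheduled 13%. Caledon agreement on 10-2-2: not wholly obtained. → 13%.
Line E: leather-upper → 10-2; wooden-soled → 10-2-3; sports → 10-2-3-1. Scheduled 31%. Yelstadt agreement on 10-2-3-1: CTH met → 23% available; preferential 23%. → 23%.
Sum: 6% + 21% + 6% + 13% + 23% = 69%.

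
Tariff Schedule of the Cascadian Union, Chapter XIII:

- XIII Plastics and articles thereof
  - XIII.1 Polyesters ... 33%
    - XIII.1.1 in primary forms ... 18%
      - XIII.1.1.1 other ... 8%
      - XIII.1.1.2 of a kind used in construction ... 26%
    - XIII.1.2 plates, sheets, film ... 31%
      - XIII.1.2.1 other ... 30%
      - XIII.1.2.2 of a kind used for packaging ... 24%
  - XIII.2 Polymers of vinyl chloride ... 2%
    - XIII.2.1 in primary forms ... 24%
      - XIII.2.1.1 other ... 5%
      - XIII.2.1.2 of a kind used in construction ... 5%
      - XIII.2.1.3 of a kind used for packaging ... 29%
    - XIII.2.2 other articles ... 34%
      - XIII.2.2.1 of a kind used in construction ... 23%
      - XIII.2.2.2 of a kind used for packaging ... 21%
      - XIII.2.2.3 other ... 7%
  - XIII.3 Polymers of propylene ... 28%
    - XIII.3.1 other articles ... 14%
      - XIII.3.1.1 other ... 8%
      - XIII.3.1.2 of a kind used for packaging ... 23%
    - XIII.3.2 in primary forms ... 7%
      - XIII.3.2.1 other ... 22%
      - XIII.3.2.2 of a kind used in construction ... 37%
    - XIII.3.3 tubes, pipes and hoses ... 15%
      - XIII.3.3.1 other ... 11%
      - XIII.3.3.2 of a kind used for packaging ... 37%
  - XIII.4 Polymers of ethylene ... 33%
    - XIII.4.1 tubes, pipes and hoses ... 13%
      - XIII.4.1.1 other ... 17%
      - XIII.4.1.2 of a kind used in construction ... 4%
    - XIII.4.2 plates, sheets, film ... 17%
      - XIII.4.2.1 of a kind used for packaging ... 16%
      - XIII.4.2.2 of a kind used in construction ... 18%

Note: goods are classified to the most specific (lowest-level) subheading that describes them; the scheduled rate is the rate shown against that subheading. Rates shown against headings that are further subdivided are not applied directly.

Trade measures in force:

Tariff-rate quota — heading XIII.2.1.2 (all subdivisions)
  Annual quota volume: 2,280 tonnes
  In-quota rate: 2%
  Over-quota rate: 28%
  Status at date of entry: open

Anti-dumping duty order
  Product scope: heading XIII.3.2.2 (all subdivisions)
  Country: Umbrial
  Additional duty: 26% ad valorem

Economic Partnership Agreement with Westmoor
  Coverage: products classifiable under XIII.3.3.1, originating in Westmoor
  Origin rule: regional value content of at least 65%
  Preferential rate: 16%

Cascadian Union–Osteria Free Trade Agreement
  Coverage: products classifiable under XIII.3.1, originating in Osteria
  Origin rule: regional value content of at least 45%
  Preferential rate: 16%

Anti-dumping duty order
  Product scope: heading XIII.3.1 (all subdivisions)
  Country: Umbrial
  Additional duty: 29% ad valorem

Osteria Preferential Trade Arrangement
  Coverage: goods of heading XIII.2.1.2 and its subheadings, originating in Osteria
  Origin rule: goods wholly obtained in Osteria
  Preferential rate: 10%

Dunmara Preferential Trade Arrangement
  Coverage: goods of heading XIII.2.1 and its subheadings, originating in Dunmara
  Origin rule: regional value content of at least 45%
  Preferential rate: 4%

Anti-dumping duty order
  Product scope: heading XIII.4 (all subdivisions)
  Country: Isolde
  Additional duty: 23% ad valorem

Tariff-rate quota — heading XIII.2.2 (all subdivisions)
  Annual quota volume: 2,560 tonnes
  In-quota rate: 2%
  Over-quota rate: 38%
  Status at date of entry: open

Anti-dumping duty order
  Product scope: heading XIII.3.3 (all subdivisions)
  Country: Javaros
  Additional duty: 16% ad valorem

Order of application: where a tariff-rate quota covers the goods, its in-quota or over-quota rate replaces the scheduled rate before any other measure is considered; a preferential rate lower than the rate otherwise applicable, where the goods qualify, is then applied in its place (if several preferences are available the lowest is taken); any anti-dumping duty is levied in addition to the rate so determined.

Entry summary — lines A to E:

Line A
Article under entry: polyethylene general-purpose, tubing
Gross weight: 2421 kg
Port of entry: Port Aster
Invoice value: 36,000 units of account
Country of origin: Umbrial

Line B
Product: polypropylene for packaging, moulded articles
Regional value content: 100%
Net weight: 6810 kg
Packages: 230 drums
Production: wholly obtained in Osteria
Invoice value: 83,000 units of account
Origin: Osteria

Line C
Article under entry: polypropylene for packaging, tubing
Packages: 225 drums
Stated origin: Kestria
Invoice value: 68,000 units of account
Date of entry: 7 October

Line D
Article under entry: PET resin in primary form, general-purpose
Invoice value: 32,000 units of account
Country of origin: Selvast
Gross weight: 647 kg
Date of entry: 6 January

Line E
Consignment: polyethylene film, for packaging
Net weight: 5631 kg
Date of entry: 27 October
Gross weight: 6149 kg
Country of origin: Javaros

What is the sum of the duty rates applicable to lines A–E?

Line A: polyethylene → XIII.4; tubing → XIII.4.1; general-purpose → XIII.4.1.1. Scheduled 17%. No special measure applies. → 17%.
Line B: polypropylene → XIII.3; moulded articles → XIII.3.1; for packaging → XIII.3.1.2. Scheduled 23%. Osteria agreement on XIII.3.1: RVC ≥ 45% → 16% available; Osteria agreement on XIII.2.1.2: XIII.3.1.2 not covered; preferential 16%. → 16%.
Line C: polypropylene → XIII.3; tubing → XIII.3.3; for packaging → XIII.3.3.2. Scheduled 37%. No special measure applies. → 37%.
Line D: PET → XIII.1; resin in primary form → XIII.1.1; general-purpose → XIII.1.1.1. Scheduled 8%. No special measure applies. → 8%.
Line E: polyethylene → XIII.4; film → XIII.4.2; for packaging → XIII.4.2.1. Scheduled 16%. No special measure applies. → 16%.
Sum: 17% + 16% + 37% + 8% + 16% = 94%.

94%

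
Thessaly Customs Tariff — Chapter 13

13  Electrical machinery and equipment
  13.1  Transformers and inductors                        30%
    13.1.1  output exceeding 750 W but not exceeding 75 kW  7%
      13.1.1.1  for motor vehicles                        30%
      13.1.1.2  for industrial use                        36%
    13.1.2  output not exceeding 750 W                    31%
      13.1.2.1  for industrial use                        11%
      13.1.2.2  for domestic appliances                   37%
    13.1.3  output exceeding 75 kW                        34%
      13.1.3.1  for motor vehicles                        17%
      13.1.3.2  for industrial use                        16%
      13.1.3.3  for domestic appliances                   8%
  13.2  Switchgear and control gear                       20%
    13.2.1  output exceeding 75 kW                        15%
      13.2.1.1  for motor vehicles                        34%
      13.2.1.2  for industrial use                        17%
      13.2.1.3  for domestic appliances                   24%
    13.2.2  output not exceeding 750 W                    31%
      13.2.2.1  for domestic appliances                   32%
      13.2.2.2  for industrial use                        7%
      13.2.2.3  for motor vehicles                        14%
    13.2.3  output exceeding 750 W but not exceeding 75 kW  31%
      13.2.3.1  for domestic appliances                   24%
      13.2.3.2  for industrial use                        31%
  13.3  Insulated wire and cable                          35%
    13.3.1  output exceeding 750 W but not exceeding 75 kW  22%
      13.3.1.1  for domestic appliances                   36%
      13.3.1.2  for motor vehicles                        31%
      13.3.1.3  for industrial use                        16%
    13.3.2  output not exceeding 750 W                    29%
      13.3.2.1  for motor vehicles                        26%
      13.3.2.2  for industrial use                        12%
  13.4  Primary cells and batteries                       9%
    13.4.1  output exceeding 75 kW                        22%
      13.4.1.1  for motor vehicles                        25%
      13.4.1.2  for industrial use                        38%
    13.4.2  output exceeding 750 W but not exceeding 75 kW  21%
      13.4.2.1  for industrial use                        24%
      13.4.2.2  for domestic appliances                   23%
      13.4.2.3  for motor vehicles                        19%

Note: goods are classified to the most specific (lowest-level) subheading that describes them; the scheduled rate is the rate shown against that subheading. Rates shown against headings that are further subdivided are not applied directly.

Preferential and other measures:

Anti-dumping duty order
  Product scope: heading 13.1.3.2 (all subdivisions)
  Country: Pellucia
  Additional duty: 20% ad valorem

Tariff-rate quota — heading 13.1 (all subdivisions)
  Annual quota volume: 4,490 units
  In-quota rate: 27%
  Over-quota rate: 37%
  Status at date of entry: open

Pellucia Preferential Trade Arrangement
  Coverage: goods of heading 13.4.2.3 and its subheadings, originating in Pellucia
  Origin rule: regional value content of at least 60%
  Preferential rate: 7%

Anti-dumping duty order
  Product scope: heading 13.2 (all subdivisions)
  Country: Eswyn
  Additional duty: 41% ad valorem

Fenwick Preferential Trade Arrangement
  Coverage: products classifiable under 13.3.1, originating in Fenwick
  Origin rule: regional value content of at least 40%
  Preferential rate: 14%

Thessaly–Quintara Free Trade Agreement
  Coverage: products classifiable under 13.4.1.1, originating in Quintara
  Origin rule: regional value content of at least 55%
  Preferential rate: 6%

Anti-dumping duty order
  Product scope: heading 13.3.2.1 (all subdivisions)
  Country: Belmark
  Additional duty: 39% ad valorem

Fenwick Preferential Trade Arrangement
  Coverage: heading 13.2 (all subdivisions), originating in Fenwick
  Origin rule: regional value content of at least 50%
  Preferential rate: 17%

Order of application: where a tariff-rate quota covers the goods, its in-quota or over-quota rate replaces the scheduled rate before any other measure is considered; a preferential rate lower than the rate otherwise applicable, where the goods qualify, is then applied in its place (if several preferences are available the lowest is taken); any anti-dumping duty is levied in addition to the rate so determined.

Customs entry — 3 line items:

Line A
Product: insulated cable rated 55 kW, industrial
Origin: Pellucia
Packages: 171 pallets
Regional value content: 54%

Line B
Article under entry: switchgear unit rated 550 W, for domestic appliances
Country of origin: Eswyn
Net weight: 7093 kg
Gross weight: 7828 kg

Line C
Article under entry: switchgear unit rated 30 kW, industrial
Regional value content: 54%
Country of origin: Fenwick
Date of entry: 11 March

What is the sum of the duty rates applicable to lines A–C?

Line A: insulated cable → 13.3; rated 55 kW → 13.3.1; industrial → 13.3.1.3. Scheduled 16%. Pellucia agreement on 13.4.2.3: 13.3.1.3 not covered. → 16%.
Line B: switchgear unit → 13.2; rated 550 W → 13.2.2; for domestic appliances → 13.2.2.1. Scheduled 32%. anti-dumping (Eswyn, 13.2): +41%; total 32% + 41% = 73%. → 73%.
Line C: switchgear unit → 13.2; rated 30 kW → 13.2.3; industrial → 13.2.3.2. Scheduled 31%. Fenwick agreement on 13.3.1: 13.2.3.2 not covered; Fenwick agreement on 13.2: RVC ≥ 50% → 17% available; preferential 17%. → 17%.
Sum: 16% + 73% + 17% = 106%.

106%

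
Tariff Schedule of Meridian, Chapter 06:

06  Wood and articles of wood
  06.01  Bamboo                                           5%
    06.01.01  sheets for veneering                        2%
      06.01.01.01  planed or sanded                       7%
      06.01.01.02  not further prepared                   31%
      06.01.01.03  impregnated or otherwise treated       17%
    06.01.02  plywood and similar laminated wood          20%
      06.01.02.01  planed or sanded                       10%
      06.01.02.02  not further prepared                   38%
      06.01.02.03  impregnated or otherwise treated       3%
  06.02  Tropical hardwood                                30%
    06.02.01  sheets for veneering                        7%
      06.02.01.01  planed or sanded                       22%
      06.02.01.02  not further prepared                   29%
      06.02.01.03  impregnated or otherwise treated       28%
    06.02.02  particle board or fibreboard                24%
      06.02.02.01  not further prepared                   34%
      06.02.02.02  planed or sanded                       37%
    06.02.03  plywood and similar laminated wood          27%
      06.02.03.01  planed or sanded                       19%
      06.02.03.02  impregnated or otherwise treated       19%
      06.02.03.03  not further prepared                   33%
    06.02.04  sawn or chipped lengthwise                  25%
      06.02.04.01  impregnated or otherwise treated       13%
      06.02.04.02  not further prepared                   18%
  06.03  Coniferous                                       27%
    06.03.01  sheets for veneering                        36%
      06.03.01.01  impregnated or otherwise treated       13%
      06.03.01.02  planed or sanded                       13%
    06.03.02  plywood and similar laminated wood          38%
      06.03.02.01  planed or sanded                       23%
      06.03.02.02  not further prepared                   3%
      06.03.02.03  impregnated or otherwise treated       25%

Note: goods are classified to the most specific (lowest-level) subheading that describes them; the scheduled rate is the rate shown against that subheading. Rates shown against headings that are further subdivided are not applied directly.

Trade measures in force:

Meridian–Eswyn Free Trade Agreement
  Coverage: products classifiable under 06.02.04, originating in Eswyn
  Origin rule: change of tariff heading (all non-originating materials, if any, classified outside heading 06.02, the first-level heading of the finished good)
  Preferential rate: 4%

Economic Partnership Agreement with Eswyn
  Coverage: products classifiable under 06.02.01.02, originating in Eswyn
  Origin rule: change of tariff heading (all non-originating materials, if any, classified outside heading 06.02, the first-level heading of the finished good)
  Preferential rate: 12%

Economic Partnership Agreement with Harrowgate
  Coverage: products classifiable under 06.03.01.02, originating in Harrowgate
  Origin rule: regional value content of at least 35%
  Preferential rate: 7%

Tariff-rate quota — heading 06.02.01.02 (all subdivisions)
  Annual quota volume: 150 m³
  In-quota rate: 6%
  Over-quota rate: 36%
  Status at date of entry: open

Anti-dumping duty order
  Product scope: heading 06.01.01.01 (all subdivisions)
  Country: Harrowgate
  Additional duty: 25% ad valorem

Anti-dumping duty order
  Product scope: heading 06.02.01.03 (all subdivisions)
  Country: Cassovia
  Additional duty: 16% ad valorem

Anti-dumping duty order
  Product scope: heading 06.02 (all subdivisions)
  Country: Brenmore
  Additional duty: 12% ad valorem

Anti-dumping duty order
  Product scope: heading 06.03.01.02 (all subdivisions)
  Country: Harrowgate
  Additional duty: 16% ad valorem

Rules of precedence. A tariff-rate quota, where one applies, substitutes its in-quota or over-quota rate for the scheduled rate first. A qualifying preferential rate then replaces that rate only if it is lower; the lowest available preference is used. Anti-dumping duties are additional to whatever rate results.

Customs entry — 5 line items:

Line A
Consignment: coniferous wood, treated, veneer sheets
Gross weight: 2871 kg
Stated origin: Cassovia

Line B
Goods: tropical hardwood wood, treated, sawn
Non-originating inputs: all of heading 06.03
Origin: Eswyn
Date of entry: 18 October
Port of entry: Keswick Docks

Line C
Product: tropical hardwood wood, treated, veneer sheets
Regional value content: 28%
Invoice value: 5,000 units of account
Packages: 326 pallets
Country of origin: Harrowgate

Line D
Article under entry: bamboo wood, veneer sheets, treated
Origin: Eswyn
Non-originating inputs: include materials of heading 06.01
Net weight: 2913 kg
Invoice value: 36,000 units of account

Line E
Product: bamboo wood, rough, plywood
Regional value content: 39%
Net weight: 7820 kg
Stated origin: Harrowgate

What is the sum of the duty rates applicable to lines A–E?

Line A: coniferous → 06.03; veneer sheets → 06.03.01; treated → 06.03.01.01. Scheduled 13%. No special measure applies. → 13%.
Line B: tropical hardwood → 06.02; sawn → 06.02.04; treated → 06.02.04.01. Scheduled 13%. Eswyn agreement on 06.02.04: CTH met → 4% available; Eswyn agreement on 06.02.01.02: 06.02.04.01 not covered; preferential 4%. → 4%.
Line C: tropical hardwood → 06.02; veneer sheets → 06.02.01; treated → 06.02.01.03. Scheduled 28%. Harrowgate agreement on 06.03.01.02: 06.02.01.03 not covered. → 28%.
Line D: bamboo → 06.01; veneer sheets → 06.01.01; treated → 06.01.01.03. Scheduled 17%. Eswyn agreement on 06.02.04: 06.01.01.03 not covered; Eswyn agreement on 06.02.01.02: 06.01.01.03 not covered. → 17%.
Line E: bamboo → 06.01; plywood → 06.01.02; rough → 06.01.02.02. Scheduled 38%. Harrowgate agreement on 06.03.01.02: 06.01.02.02 not covered. → 38%.
Sum: 13% + 4% + 28% + 17% + 38% = 100%.

100%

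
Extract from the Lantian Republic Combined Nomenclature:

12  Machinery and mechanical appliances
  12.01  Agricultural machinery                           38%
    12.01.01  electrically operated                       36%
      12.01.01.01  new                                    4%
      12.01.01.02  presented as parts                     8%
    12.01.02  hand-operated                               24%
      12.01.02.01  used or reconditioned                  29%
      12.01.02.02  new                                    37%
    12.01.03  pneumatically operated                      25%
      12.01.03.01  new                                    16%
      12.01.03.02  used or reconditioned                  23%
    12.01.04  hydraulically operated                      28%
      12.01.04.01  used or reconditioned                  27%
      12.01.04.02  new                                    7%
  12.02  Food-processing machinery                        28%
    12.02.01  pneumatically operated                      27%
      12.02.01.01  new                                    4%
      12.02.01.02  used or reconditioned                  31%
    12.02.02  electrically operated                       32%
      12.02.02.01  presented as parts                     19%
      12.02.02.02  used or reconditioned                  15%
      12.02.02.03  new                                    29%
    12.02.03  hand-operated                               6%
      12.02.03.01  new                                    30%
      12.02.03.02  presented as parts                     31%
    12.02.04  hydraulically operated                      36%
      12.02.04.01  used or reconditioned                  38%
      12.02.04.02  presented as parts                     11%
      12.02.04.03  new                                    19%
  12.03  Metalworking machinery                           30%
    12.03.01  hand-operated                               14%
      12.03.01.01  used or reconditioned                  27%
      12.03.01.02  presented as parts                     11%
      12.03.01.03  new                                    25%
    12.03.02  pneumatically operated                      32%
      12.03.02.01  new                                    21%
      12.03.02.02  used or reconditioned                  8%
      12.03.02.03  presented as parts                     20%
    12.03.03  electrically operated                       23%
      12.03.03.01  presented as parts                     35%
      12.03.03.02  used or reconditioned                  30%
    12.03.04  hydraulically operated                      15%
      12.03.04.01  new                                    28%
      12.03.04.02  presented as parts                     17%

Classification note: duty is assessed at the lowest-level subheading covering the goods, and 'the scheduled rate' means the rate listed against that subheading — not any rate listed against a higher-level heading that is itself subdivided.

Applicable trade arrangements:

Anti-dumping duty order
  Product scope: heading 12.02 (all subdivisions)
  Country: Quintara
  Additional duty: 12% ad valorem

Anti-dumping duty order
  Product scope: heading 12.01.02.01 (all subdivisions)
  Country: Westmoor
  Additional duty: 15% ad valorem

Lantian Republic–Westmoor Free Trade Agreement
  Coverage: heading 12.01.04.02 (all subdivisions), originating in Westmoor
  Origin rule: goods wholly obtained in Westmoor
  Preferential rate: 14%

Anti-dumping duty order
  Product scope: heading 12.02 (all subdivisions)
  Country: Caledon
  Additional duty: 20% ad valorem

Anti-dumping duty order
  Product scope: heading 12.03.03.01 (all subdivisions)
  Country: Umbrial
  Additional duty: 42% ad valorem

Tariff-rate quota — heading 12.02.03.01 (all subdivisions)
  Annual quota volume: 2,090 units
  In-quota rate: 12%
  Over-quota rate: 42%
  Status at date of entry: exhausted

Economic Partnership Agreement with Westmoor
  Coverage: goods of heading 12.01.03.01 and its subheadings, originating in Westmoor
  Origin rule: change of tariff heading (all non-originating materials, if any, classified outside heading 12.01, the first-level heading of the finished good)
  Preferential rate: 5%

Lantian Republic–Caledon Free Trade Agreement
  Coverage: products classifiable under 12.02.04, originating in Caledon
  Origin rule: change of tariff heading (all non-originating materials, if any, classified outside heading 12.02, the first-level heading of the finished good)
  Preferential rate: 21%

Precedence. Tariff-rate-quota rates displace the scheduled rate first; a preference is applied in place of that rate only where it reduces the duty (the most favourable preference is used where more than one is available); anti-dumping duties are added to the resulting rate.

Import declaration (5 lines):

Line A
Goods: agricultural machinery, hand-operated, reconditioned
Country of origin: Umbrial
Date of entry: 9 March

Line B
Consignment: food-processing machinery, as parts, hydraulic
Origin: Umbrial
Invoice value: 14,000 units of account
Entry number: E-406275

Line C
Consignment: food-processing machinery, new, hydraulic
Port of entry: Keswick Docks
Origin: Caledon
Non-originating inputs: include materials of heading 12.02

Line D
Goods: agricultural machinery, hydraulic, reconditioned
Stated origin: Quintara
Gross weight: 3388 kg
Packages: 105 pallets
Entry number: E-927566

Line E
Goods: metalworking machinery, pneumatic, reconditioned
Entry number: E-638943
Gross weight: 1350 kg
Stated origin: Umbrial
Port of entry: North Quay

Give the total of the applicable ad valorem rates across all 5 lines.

Line A: agricultural → 12.01; hand-operated → 12.01.02; reconditioned → 12.01.02.01. Scheduled 29%. No special measure applies. → 29%.
Line B: food-processing → 12.02; hydraulic → 12.02.04; as parts → 12.02.04.02. Scheduled 11%. No special measure applies. → 11%.
Line C: food-processing → 12.02; hydraulic → 12.02.04; new → 12.02.04.03. Scheduled 19%. Caledon agreement on 12.02.04: CTH not met; anti-dumping (Caledon, 12.02): +20%; total 19% + 20% = 39%. → 39%.
Line D: agricultural → 12.01; hydraulic → 12.01.04; reconditioned → 12.01.04.01. Scheduled 27%. No special measure applies. → 27%.
Line E: metalworking → 12.03; pneumatic → 12.03.02; reconditioned → 12.03.02.02. Scheduled 8%. No special measure applies. → 8%.
Sum: 29% + 11% + 39% + 27% + 8% = 114%.

114%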